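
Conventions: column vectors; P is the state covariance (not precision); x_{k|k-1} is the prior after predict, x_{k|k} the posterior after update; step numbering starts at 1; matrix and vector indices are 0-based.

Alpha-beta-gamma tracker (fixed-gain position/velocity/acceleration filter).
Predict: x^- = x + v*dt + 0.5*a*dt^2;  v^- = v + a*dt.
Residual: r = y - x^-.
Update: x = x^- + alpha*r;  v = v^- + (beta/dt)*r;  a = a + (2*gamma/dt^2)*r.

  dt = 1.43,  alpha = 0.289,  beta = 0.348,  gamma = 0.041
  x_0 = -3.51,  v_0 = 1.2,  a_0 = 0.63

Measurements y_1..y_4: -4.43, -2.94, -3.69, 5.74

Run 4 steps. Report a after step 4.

step 1: x_pred=-1.1499  r=-3.2801  x^+=-2.0978  v^+=1.3027  a^+=0.4985
step 2: x_pred=0.2746  r=-3.2146  x^+=-0.6544  v^+=1.2332  a^+=0.3696
step 3: x_pred=1.4869  r=-5.1769  x^+=-0.0092  v^+=0.5018  a^+=0.1620
step 4: x_pred=0.8739  r=4.8661  x^+=2.2802  v^+=1.9176  a^+=0.3571

a_post = 0.3571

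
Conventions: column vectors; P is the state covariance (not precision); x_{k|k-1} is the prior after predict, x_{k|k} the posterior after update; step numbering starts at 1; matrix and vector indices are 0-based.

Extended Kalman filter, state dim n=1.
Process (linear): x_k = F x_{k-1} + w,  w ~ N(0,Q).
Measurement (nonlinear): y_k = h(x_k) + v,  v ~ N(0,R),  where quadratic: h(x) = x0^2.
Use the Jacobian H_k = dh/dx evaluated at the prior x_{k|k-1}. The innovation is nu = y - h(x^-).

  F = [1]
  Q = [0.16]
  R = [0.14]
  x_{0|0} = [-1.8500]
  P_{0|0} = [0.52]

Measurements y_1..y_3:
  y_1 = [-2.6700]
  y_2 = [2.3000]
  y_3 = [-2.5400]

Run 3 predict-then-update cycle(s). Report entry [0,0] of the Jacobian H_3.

H_jac[0,0] = -2.4428

step 1: x^-=[-1.8500]  P^-=[0.6800]  H_jac=[-3.7000]  S=[9.4492]  K=[-0.2663]  nu=[-6.0925]  x^+=[-0.2278]  P^+=[0.0101]
step 2: x^-=[-0.2278]  P^-=[0.1701]  H_jac=[-0.4555]  S=[0.1753]  K=[-0.4420]  nu=[2.2481]  x^+=[-1.2214]  P^+=[0.1358]
step 3: x^-=[-1.2214]  P^-=[0.2958]  H_jac=[-2.4428]  S=[1.9053]  K=[-0.3793]  nu=[-4.0318]  x^+=[0.3078]  P^+=[0.0217]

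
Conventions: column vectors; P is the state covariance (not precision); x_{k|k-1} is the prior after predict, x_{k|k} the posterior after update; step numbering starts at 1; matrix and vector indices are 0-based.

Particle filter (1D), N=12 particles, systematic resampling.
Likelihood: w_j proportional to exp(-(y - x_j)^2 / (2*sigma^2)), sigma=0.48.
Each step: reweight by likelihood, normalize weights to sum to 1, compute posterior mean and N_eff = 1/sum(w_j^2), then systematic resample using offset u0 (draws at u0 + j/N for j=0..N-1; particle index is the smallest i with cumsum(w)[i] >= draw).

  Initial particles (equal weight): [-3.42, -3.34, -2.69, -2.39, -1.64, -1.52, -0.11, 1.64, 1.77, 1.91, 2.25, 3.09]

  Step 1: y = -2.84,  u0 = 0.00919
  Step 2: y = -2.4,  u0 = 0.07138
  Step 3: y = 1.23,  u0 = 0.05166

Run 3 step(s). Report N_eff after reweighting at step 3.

step 1: w=[0.1767, 0.2132, 0.3493, 0.2363, 0.0161, 0.0084, 0.0000, 0.0000, 0.0000, 0.0000, 0.0000, 0.0000]  mean=-2.8600  Neff=3.9238  idx=[0, 0, 0, 1, 1, 2, 2, 2, 2, 3, 3, 3]
step 2: w=[0.0151, 0.0151, 0.0151, 0.0212, 0.0212, 0.1201, 0.1201, 0.1201, 0.1201, 0.1441, 0.1441, 0.1441]  mean=-2.6209  Neff=8.2304  idx=[4, 5, 6, 6, 7, 8, 9, 9, 10, 10, 11, 11]
step 3: w=[0.0000, 0.0012, 0.0012, 0.0012, 0.0012, 0.0012, 0.1656, 0.1656, 0.1656, 0.1656, 0.1656, 0.1656]  mean=-2.3918  Neff=6.0738  idx=[6, 6, 7, 7, 8, 8, 9, 9, 10, 10, 11, 11]

N_eff = 6.0738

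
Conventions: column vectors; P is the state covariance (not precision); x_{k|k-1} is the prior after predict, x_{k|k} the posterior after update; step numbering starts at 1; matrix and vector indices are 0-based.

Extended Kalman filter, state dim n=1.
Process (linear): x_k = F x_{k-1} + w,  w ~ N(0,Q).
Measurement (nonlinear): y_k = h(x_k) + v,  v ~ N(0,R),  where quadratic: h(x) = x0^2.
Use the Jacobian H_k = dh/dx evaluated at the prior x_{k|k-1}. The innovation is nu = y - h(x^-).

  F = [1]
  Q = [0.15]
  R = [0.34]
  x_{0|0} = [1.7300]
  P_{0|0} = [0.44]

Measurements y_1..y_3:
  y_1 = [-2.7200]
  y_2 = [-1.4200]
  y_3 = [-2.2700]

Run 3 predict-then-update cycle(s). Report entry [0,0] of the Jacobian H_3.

H_jac[0,0] = -0.1339

step 1: x^-=[1.7300]  P^-=[0.5900]  H_jac=[3.4600]  S=[7.4032]  K=[0.2757]  nu=[-5.7129]  x^+=[0.1547]  P^+=[0.0271]
step 2: x^-=[0.1547]  P^-=[0.1771]  H_jac=[0.3094]  S=[0.3570]  K=[0.1535]  nu=[-1.4439]  x^+=[-0.0669]  P^+=[0.1687]
step 3: x^-=[-0.0669]  P^-=[0.3187]  H_jac=[-0.1339]  S=[0.3457]  K=[-0.1234]  nu=[-2.2745]  x^+=[0.2138]  P^+=[0.3134]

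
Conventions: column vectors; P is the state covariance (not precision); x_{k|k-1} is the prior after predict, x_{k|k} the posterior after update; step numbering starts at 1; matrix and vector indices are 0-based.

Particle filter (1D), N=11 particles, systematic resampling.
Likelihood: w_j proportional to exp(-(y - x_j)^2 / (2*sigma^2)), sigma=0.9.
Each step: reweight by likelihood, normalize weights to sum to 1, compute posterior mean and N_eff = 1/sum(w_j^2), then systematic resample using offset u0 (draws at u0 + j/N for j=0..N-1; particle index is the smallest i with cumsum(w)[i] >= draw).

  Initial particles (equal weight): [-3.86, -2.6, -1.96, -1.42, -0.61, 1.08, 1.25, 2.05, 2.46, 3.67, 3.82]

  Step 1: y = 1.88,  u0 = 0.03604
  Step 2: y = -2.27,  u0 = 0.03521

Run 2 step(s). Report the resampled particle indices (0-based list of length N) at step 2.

resampled_idx = [0, 0, 0, 1, 1, 1, 2, 2, 3, 4, 4]

step 1: w=[0.0000, 0.0000, 0.0000, 0.0003, 0.0062, 0.1919, 0.2230, 0.2798, 0.2314, 0.0394, 0.0279]  mean=1.8758  Neff=4.5297  idx=[5, 5, 6, 6, 6, 7, 7, 7, 8, 8, 9]
step 2: w=[0.2864, 0.2864, 0.1393, 0.1393, 0.1393, 0.0029, 0.0029, 0.0029, 0.0003, 0.0003, 0.0000]  mean=1.1603  Neff=4.4983  idx=[0, 0, 0, 1, 1, 1, 2, 2, 3, 4, 4]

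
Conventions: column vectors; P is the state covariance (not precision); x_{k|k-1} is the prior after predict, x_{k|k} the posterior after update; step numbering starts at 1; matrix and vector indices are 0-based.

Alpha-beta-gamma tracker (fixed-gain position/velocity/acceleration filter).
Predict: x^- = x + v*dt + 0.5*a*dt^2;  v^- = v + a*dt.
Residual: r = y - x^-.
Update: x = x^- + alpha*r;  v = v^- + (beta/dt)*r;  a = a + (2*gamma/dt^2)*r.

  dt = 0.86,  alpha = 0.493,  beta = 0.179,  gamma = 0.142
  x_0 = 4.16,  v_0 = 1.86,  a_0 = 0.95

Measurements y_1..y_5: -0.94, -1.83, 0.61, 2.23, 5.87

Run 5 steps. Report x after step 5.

x_post = 0.1265

step 1: x_pred=6.1109  r=-7.0509  x^+=2.6348  v^+=1.2094  a^+=-1.7575
step 2: x_pred=3.0250  r=-4.8550  x^+=0.6315  v^+=-1.3125  a^+=-3.6218
step 3: x_pred=-1.8366  r=2.4466  x^+=-0.6304  v^+=-3.9180  a^+=-2.6823
step 4: x_pred=-4.9918  r=7.2218  x^+=-1.4315  v^+=-4.7216  a^+=0.0908
step 5: x_pred=-5.4585  r=11.3285  x^+=0.1265  v^+=-2.2856  a^+=4.4409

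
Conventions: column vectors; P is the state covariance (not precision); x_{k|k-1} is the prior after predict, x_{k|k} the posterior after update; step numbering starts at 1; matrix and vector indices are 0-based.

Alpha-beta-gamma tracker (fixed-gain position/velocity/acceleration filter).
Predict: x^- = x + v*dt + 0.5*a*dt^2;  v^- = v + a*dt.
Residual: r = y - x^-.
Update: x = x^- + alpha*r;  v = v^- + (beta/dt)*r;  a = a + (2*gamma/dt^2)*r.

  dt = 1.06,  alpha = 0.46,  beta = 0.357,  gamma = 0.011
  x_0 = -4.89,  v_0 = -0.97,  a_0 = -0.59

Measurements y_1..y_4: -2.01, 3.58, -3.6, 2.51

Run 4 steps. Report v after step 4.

step 1: x_pred=-6.2497  r=4.2397  x^+=-4.2994  v^+=-0.1675  a^+=-0.5070
step 2: x_pred=-4.7618  r=8.3418  x^+=-0.9246  v^+=2.1045  a^+=-0.3437
step 3: x_pred=1.1132  r=-4.7132  x^+=-1.0549  v^+=0.1529  a^+=-0.4359
step 4: x_pred=-1.1377  r=3.6477  x^+=0.5402  v^+=0.9193  a^+=-0.3645

v_post = 0.9193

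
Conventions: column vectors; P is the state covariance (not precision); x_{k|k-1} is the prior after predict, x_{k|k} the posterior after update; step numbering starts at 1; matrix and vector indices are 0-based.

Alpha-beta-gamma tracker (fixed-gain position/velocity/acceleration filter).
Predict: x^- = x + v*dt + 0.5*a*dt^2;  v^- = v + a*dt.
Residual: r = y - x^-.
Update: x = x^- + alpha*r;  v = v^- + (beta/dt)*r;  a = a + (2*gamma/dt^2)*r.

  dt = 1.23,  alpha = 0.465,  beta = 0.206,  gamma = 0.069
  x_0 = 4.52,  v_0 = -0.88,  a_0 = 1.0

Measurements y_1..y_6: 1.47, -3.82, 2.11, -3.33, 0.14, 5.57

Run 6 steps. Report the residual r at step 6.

step 1: x_pred=4.1940  r=-2.7241  x^+=2.9274  v^+=-0.1062  a^+=0.7515
step 2: x_pred=3.3652  r=-7.1852  x^+=0.0241  v^+=-0.3852  a^+=0.0961
step 3: x_pred=-0.3770  r=2.4870  x^+=0.7794  v^+=0.1495  a^+=0.3230
step 4: x_pred=1.2077  r=-4.5377  x^+=-0.9023  v^+=-0.2132  a^+=-0.0909
step 5: x_pred=-1.2333  r=1.3733  x^+=-0.5947  v^+=-0.0950  a^+=0.0343
step 6: x_pred=-0.6856  r=6.2556  x^+=2.2232  v^+=0.9949  a^+=0.6049

resid = 6.2556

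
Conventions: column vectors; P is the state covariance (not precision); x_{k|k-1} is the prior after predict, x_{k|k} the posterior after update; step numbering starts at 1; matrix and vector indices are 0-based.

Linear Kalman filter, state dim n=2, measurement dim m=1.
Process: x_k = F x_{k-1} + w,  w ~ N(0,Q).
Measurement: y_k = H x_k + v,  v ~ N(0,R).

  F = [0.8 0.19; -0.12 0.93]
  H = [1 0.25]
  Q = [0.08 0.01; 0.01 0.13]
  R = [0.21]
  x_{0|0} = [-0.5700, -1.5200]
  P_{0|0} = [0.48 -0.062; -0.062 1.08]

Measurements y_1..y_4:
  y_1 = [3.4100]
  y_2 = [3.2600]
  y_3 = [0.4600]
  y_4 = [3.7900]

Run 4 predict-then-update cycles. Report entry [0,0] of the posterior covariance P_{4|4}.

step 1: x^-=[-0.7448, -1.3452]  P^-=[0.4073 0.1100; 0.1100 1.0848]  S=[0.7402]  K=[0.5875; 0.5151]  nu=[4.4911]  x^+=[1.8937, 0.9681]  P^+=[0.1519 -0.1139; -0.1139 0.8885]
step 2: x^-=[1.6989, 0.6731]  P^-=[0.1746 0.0702; 0.0702 0.9261]  S=[0.4776]  K=[0.4024; 0.6318]  nu=[1.3928]  x^+=[2.2594, 1.5530]  P^+=[0.0973 -0.0512; -0.0512 0.7354]
step 3: x^-=[2.1026, 1.1732]  P^-=[0.1533 0.0937; 0.0937 0.7789]  S=[0.4588]  K=[0.3851; 0.6287]  nu=[-1.9359]  x^+=[1.3571, -0.0438]  P^+=[0.0852 -0.0174; -0.0174 0.5976]
step 4: x^-=[1.0773, -0.2036]  P^-=[0.1508 0.0949; 0.0949 0.6519]  S=[0.4490]  K=[0.3887; 0.5743]  nu=[2.7636]  x^+=[2.1516, 1.3835]  P^+=[0.0830 -0.0054; -0.0054 0.5039]

P_post[0,0] = 0.0830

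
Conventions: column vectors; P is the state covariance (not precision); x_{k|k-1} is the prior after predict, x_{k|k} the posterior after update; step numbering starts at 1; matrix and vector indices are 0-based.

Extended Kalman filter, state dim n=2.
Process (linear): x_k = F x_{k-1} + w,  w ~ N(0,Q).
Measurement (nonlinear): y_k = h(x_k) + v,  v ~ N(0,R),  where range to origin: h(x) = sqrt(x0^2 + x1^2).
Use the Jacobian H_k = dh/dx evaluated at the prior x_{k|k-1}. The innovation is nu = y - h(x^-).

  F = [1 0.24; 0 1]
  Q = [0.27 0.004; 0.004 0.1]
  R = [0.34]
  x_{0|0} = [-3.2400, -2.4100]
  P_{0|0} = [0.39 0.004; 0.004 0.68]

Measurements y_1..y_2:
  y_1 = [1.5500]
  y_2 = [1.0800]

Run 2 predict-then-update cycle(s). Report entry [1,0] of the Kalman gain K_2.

step 1: x^-=[-3.8184, -2.4100]  P^-=[0.7011 0.1712; 0.1712 0.7800]  H_jac=[-0.8457 -0.5337]  S=[1.2181]  K=[-0.5617; -0.4606]  nu=[-2.9653]  x^+=[-2.1527, -1.0441]  P^+=[0.3167 -0.1440; -0.1440 0.5215]
step 2: x^-=[-2.4033, -1.0441]  P^-=[0.5477 -0.0148; -0.0148 0.6215]  H_jac=[-0.9172 -0.3985]  S=[0.8886]  K=[-0.5587; -0.2634]  nu=[-1.5403]  x^+=[-1.5428, -0.6383]  P^+=[0.2703 -0.1456; -0.1456 0.5599]

K[1,0] = -0.2634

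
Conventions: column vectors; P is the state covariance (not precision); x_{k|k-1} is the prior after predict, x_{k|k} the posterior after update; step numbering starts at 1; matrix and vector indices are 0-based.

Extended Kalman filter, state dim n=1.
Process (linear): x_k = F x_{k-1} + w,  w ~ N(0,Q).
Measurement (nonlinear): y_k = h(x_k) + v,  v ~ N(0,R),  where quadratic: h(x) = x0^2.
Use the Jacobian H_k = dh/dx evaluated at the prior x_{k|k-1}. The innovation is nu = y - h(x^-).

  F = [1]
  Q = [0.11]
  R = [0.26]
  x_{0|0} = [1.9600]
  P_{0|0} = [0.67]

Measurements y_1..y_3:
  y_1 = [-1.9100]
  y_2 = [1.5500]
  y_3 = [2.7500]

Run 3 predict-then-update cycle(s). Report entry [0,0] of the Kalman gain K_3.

K[0,0] = 0.3834

step 1: x^-=[1.9600]  P^-=[0.7800]  H_jac=[3.9200]  S=[12.2458]  K=[0.2497]  nu=[-5.7516]  x^+=[0.5239]  P^+=[0.0166]
step 2: x^-=[0.5239]  P^-=[0.1266]  H_jac=[1.0478]  S=[0.3990]  K=[0.3324]  nu=[1.2755]  x^+=[0.9479]  P^+=[0.0825]
step 3: x^-=[0.9479]  P^-=[0.1925]  H_jac=[1.8958]  S=[0.9518]  K=[0.3834]  nu=[1.8515]  x^+=[1.6577]  P^+=[0.0526]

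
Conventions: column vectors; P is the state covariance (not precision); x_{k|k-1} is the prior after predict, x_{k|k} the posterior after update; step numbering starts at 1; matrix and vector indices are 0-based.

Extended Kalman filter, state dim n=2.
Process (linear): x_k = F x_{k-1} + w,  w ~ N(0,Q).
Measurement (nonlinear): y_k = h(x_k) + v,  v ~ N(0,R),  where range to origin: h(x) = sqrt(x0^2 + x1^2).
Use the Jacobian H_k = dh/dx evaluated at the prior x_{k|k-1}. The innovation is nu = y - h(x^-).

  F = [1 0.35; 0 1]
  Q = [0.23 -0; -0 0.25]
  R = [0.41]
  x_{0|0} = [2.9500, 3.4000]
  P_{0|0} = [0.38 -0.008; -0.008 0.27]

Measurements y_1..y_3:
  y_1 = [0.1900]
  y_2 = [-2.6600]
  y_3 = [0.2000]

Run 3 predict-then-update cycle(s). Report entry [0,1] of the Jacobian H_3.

step 1: x^-=[4.1400, 3.4000]  P^-=[0.6375 0.0865; 0.0865 0.5200]  H_jac=[0.7728 0.6347]  S=[1.0850]  K=[0.5046; 0.3658]  nu=[-5.1672]  x^+=[1.5324, 1.5100]  P^+=[0.3612 -0.1138; -0.1138 0.3748]
step 2: x^-=[2.0609, 1.5100]  P^-=[0.5574 0.0174; 0.0174 0.6248]  H_jac=[0.8067 0.5910]  S=[1.0076]  K=[0.4565; 0.3804]  nu=[-5.2149]  x^+=[-0.3197, -0.4740]  P^+=[0.3475 -0.1576; -0.1576 0.4790]
step 3: x^-=[-0.4856, -0.4740]  P^-=[0.5258 0.0101; 0.0101 0.7290]  H_jac=[-0.7156 -0.6985]  S=[1.0450]  K=[-0.3668; -0.4942]  nu=[-0.4786]  x^+=[-0.3100, -0.2375]  P^+=[0.3853 -0.1794; -0.1794 0.4738]

H_jac[0,1] = -0.6985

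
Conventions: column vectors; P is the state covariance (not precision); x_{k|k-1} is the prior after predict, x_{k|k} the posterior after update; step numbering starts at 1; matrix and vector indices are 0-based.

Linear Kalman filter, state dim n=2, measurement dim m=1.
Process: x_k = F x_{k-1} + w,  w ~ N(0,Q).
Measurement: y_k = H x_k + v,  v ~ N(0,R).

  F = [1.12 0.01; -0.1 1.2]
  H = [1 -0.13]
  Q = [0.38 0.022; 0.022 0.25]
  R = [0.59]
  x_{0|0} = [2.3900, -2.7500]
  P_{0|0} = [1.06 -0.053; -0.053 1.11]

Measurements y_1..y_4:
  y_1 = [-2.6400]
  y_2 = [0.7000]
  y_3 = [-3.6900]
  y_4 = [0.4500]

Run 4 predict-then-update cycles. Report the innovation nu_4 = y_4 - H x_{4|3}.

step 1: x^-=[2.6493, -3.5390]  P^-=[1.7086 -0.1546; -0.1546 1.8717]  S=[2.3704]  K=[0.7293; -0.1679]  nu=[-5.7494]  x^+=[-1.5436, -2.5739]  P^+=[0.4479 0.1356; 0.1356 1.8049]
step 2: x^-=[-1.7545, -2.9343]  P^-=[0.9451 0.1756; 0.1756 2.8210]  S=[1.5371]  K=[0.6000; -0.1243]  nu=[2.0731]  x^+=[-0.5107, -3.1921]  P^+=[0.3917 0.2903; 0.2903 2.7973]
step 3: x^-=[-0.6039, -3.7794]  P^-=[0.8782 0.4015; 0.4015 4.2123]  S=[1.4350]  K=[0.5756; -0.1018]  nu=[-3.5774]  x^+=[-2.6631, -3.4153]  P^+=[0.4027 0.4856; 0.4856 4.1974]
step 4: x^-=[-3.0168, -3.8321]  P^-=[0.8965 0.6794; 0.6794 6.1818]  S=[1.4143]  K=[0.5714; -0.0878]  nu=[2.9687]  x^+=[-1.3205, -4.0927]  P^+=[0.4347 0.7504; 0.7504 6.1709]

innov = [2.9687]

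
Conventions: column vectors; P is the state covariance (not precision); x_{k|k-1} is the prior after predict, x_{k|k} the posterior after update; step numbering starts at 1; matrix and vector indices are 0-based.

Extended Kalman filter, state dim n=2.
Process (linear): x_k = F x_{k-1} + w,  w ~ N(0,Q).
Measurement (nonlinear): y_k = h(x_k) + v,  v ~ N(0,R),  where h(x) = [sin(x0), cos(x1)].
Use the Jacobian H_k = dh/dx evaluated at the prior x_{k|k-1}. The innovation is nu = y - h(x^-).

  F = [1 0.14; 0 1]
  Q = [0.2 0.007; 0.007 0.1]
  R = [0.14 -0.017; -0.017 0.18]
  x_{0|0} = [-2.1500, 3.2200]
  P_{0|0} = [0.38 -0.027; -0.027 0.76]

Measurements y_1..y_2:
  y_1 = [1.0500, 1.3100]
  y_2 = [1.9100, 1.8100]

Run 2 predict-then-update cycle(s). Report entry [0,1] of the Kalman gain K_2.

K[0,1] = 0.0492

step 1: x^-=[-1.6992, 3.2200]  P^-=[0.5873 0.0864; 0.0864 0.8600]  H_jac=[-0.1281 0.0000; 0.0000 0.0783]  S=[0.1496 -0.0179; -0.0179 0.1853]  K=[-0.5041 -0.0121; -0.0309 0.3606]  nu=[2.0418, 2.3069]  x^+=[-2.7563, 3.9888]  P^+=[0.5495 0.0816; 0.0816 0.8354]
step 2: x^-=[-2.1978, 3.9888]  P^-=[0.7887 0.2056; 0.2056 0.9354]  H_jac=[-0.5868 0.0000; 0.0000 0.7494]  S=[0.4115 -0.1074; -0.1074 0.7054]  K=[-1.1117 0.0492; -0.0351 0.9885]  nu=[2.7198, 2.4721]  x^+=[-5.0999, 6.3368]  P^+=[0.2667 0.0370; 0.0370 0.2382]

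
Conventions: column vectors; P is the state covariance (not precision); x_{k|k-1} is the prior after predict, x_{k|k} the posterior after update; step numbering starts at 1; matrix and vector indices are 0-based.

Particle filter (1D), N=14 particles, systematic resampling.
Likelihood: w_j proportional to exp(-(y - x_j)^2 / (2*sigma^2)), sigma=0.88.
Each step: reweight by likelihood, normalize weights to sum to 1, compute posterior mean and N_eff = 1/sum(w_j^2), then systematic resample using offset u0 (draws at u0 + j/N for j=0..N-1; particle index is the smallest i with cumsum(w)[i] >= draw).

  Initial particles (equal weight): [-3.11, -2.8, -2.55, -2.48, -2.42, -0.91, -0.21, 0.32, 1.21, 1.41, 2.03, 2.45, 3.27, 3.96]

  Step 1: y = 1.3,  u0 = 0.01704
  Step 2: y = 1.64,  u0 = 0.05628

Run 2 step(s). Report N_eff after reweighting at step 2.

N_eff = 12.3008

step 1: w=[0.0000, 0.0000, 0.0000, 0.0000, 0.0000, 0.0106, 0.0570, 0.1337, 0.2472, 0.2466, 0.1762, 0.1058, 0.0203, 0.0026]  mean=1.3611  Neff=5.3823  idx=[6, 7, 7, 8, 8, 8, 8, 9, 9, 9, 10, 10, 11, 11]
step 2: w=[0.0106, 0.0314, 0.0314, 0.0859, 0.0859, 0.0859, 0.0859, 0.0936, 0.0936, 0.0936, 0.0877, 0.0877, 0.0634, 0.0634]  mean=1.4962  Neff=12.3008  idx=[2, 3, 4, 5, 6, 6, 7, 8, 9, 10, 10, 11, 12, 13]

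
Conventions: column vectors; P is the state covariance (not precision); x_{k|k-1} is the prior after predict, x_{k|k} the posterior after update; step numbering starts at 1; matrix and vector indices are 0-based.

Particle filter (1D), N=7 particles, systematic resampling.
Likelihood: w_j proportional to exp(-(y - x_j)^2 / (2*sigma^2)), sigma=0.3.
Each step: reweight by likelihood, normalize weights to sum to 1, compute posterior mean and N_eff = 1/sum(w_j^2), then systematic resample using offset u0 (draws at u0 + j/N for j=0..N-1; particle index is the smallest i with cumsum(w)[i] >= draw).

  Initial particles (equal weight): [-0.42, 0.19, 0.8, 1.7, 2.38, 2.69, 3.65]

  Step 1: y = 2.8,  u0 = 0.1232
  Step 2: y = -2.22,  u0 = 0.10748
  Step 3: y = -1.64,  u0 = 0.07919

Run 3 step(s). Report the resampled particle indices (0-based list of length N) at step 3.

resampled_idx = [0, 1, 2, 3, 4, 5, 6]

step 1: w=[0.0000, 0.0000, 0.0000, 0.0009, 0.2823, 0.7032, 0.0136]  mean=2.6146  Neff=1.7410  idx=[4, 4, 5, 5, 5, 5, 5]
step 2: w=[0.5000, 0.5000, 0.0000, 0.0000, 0.0000, 0.0000, 0.0000]  mean=2.3800  Neff=2.0000  idx=[0, 0, 0, 1, 1, 1, 1]
step 3: w=[0.1429, 0.1429, 0.1429, 0.1429, 0.1429, 0.1429, 0.1429]  mean=2.3800  Neff=7.0000  idx=[0, 1, 2, 3, 4, 5, 6]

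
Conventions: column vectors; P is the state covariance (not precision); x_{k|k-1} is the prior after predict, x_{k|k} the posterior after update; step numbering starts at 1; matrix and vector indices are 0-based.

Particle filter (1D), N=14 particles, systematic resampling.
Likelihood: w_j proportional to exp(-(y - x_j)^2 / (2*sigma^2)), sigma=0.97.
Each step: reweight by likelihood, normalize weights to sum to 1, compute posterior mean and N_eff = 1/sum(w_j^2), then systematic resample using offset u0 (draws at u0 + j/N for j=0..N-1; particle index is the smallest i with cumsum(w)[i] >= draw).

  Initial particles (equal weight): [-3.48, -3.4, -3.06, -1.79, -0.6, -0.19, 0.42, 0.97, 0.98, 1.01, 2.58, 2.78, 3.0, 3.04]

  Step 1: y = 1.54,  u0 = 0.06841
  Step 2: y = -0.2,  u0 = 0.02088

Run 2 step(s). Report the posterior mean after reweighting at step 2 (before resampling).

step 1: w=[0.0000, 0.0000, 0.0000, 0.0006, 0.0176, 0.0409, 0.1030, 0.1688, 0.1698, 0.1727, 0.1129, 0.0886, 0.0646, 0.0607]  mean=1.4442  Neff=7.8024  idx=[6, 6, 7, 7, 8, 8, 8, 9, 9, 10, 10, 11, 12, 13]
step 2: w=[0.1632, 0.1632, 0.0967, 0.0967, 0.0955, 0.0955, 0.0955, 0.0919, 0.0919, 0.0033, 0.0033, 0.0018, 0.0009, 0.0008]  mean=0.8179  Neff=8.6046  idx=[0, 0, 1, 1, 1, 2, 3, 4, 4, 5, 6, 7, 7, 8]

post_mean = 0.8179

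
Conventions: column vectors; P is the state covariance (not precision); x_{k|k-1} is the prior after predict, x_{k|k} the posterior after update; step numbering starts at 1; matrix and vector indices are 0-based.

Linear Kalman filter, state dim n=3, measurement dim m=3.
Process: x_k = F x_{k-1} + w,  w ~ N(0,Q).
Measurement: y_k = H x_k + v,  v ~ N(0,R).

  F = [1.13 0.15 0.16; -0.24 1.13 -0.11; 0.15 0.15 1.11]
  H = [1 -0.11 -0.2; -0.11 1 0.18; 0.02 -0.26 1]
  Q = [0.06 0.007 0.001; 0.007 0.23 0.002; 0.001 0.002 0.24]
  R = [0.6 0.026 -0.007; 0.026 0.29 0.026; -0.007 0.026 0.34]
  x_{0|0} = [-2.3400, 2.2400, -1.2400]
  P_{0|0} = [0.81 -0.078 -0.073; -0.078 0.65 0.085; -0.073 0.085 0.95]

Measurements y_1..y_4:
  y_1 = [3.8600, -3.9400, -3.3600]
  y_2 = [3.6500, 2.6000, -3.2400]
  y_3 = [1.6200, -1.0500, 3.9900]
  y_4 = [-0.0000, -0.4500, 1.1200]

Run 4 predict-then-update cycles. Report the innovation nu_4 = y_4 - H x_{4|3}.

innov = [-2.8806, 0.9123, -0.8290]

step 1: x^-=[-2.5066, 3.2292, -1.3914]  P^-=[1.0845 -0.1902 0.2295; -0.1902 1.1355 0.0825; 0.2295 0.0825 1.4438]  S=[1.7096 -0.4344 0.0321; -0.4344 1.5478 0.0332; 0.0321 0.0332 1.8293]  K=[0.6159 -0.0037 0.1536; 0.0017 0.7600 -0.1322; -0.0072 0.1862 0.7768]  nu=[6.4435, -7.1945, -1.0789]  x^+=[1.3227, -2.0853, -3.6155]  P^+=[0.3848 0.0516 0.0536; 0.0516 0.2172 0.0302; 0.0536 0.0302 0.2758]
step 2: x^-=[0.6034, -2.2762, -4.1276]  P^-=[0.6016 -0.0051 0.2042; -0.0051 0.5002 0.0205; 0.2042 0.0205 0.6236]  S=[1.1529 -0.0860 0.0982; -0.0860 0.8181 0.0044; 0.0982 0.0044 0.9952]  K=[0.4727 0.0066 0.1720; -0.0000 0.6172 -0.1129; 0.0240 0.1339 0.6224]  nu=[1.9707, 5.6855, 0.2837]  x^+=[1.6214, 1.2010, -3.1422]  P^+=[0.2991 0.0408 0.0600; 0.0408 0.1765 0.0227; 0.0600 0.0227 0.2196]
step 3: x^-=[1.5096, 1.3137, -3.0644]  P^-=[0.4881 -0.0035 0.1835; -0.0035 0.4506 0.0109; 0.1835 0.0109 0.5507]  S=[1.0434 -0.0659 0.0885; -0.0659 0.7618 -0.0024; 0.0885 -0.0024 0.9230]  K=[0.4188 0.0051 0.1702; -0.0058 0.5937 -0.1131; 0.0263 0.1221 0.5953]  nu=[-0.3580, -1.6460, 7.3658]  x^+=[2.6047, -0.4944, 1.1099]  P^+=[0.2659 0.0354 0.0590; 0.0354 0.1693 0.0203; 0.0590 0.0203 0.2095]
step 4: x^-=[3.0467, -1.3059, 1.5485]  P^-=[0.4431 -0.0024 0.1731; -0.0024 0.4429 0.0088; 0.1731 0.0088 0.5359]  S=[1.0015 -0.0601 0.0799; -0.0601 0.7525 -0.0038; 0.0799 -0.0038 0.9084]  K=[0.3952 0.0059 0.1663; -0.0083 0.5898 -0.1139; 0.0250 0.1196 0.5895]  nu=[-2.8806, 0.9123, -0.8290]  x^+=[1.7759, -0.6495, 1.0968]  P^+=[0.2513 0.0336 0.0576; 0.0336 0.1680 0.0197; 0.0576 0.0197 0.2073]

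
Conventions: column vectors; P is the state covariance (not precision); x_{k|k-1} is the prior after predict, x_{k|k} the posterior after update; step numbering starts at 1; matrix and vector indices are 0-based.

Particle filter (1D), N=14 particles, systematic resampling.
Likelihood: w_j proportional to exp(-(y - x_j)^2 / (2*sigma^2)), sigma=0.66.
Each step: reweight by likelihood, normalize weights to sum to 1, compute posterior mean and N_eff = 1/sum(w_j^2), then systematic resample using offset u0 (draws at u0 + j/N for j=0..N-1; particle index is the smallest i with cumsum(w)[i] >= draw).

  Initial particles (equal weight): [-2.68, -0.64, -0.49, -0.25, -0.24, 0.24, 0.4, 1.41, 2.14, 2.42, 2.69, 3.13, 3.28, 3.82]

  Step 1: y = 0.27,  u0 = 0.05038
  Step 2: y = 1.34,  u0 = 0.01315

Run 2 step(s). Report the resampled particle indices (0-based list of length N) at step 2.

step 1: w=[0.0000, 0.0839, 0.1119, 0.1592, 0.1611, 0.2169, 0.2129, 0.0488, 0.0039, 0.0011, 0.0003, 0.0000, 0.0000, 0.0000]  mean=0.0309  Neff=6.0379  idx=[1, 2, 2, 3, 3, 4, 4, 5, 5, 5, 6, 6, 6, 7]
step 2: w=[0.0036, 0.0069, 0.0069, 0.0177, 0.0177, 0.0183, 0.0183, 0.0802, 0.0802, 0.0802, 0.1167, 0.1167, 0.1167, 0.3199]  mean=0.6222  Neff=6.1008  idx=[2, 6, 7, 8, 9, 10, 10, 11, 12, 12, 13, 13, 13, 13]

resampled_idx = [2, 6, 7, 8, 9, 10, 10, 11, 12, 12, 13, 13, 13, 13]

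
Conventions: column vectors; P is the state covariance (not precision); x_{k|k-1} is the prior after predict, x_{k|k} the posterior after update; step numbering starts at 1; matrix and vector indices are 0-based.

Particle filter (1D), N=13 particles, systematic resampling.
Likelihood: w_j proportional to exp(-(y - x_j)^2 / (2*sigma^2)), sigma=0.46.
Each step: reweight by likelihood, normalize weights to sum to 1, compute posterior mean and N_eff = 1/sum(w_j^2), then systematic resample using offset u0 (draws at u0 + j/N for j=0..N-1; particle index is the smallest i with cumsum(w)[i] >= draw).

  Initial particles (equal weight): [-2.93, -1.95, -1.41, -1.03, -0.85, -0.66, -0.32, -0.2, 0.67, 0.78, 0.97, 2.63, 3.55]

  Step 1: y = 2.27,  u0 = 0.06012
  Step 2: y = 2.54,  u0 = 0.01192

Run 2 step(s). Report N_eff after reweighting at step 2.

N_eff = 12.1752

step 1: w=[0.0000, 0.0000, 0.0000, 0.0000, 0.0000, 0.0000, 0.0000, 0.0000, 0.0030, 0.0067, 0.0235, 0.9401, 0.0266]  mean=2.5970  Neff=1.1298  idx=[11, 11, 11, 11, 11, 11, 11, 11, 11, 11, 11, 11, 12]
step 2: w=[0.0827, 0.0827, 0.0827, 0.0827, 0.0827, 0.0827, 0.0827, 0.0827, 0.0827, 0.0827, 0.0827, 0.0827, 0.0076]  mean=2.6370  Neff=12.1752  idx=[0, 1, 2, 2, 3, 4, 5, 6, 7, 8, 9, 10, 11]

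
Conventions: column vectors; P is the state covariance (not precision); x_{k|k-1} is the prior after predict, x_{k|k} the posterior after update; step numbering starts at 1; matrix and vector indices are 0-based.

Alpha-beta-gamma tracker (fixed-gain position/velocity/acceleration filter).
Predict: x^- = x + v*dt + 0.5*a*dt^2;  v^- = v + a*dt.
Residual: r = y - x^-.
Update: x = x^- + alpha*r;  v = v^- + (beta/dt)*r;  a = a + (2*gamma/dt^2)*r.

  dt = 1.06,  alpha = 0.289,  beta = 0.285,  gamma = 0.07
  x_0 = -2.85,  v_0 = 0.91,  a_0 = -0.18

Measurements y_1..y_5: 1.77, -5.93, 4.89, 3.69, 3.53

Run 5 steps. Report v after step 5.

v_post = 1.9174

step 1: x_pred=-1.9865  r=3.7565  x^+=-0.9009  v^+=1.7292  a^+=0.2881
step 2: x_pred=1.0939  r=-7.0239  x^+=-0.9360  v^+=0.1461  a^+=-0.5871
step 3: x_pred=-1.1110  r=6.0010  x^+=0.6233  v^+=1.1372  a^+=0.1606
step 4: x_pred=1.9189  r=1.7711  x^+=2.4308  v^+=1.7836  a^+=0.3813
step 5: x_pred=4.5356  r=-1.0056  x^+=4.2450  v^+=1.9174  a^+=0.2560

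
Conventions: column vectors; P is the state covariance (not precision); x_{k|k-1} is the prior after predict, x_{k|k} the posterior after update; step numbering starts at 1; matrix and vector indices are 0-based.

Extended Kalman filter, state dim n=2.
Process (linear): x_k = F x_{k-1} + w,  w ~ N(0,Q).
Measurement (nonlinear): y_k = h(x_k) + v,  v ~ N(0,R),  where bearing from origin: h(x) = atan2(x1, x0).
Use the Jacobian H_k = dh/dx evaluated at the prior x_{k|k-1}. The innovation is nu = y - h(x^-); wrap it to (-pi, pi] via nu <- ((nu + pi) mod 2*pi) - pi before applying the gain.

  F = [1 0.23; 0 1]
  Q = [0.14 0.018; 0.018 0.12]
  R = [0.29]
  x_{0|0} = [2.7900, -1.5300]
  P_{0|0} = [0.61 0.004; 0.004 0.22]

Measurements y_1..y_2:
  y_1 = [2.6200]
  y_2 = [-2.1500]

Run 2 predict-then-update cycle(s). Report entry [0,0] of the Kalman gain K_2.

step 1: x^-=[2.4381, -1.5300]  P^-=[0.7635 0.0726; 0.0726 0.3400]  H_jac=[0.1847 0.2943]  S=[0.3534]  K=[0.4594; 0.3211]  nu=[-3.1028]  x^+=[1.0126, -2.5262]  P^+=[0.6889 0.0205; 0.0205 0.3036]
step 2: x^-=[0.4315, -2.5262]  P^-=[0.8544 0.1083; 0.1083 0.4236]  H_jac=[0.3846 0.0657]  S=[0.4237]  K=[0.7924; 0.1640]  nu=[-0.7484]  x^+=[-0.1615, -2.6490]  P^+=[0.5883 0.0532; 0.0532 0.4122]

K[0,0] = 0.7924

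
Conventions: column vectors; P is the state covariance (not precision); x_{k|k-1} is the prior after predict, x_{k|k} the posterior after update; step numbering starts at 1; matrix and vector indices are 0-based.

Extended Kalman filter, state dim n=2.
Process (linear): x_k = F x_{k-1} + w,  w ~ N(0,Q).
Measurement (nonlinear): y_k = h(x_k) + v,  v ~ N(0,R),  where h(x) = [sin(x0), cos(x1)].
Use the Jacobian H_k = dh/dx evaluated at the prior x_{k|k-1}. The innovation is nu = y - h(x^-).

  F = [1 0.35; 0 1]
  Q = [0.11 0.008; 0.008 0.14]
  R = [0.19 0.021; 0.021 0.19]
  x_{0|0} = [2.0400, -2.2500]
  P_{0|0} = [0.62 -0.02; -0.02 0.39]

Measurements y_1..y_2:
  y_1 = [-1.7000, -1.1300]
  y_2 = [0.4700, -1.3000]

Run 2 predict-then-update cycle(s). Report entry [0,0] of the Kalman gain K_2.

K[0,0] = -0.9582

step 1: x^-=[1.2525, -2.2500]  P^-=[0.7638 0.1245; 0.1245 0.5300]  H_jac=[0.3129 0.0000; 0.0000 0.7781]  S=[0.2648 0.0513; 0.0513 0.5109]  K=[0.8831 0.1009; -0.0095 0.8082]  nu=[-2.6498, -0.5018]  x^+=[-1.1381, -2.6305]  P^+=[0.5429 0.0485; 0.0485 0.1971]
step 2: x^-=[-2.0588, -2.6305]  P^-=[0.7110 0.1255; 0.1255 0.3371]  H_jac=[-0.4689 0.0000; 0.0000 0.4892]  S=[0.3463 -0.0078; -0.0078 0.2707]  K=[-0.9582 0.1992; -0.1563 0.6047]  nu=[1.3533, -0.4278]  x^+=[-3.4407, -3.1007]  P^+=[0.3794 0.0362; 0.0362 0.2282]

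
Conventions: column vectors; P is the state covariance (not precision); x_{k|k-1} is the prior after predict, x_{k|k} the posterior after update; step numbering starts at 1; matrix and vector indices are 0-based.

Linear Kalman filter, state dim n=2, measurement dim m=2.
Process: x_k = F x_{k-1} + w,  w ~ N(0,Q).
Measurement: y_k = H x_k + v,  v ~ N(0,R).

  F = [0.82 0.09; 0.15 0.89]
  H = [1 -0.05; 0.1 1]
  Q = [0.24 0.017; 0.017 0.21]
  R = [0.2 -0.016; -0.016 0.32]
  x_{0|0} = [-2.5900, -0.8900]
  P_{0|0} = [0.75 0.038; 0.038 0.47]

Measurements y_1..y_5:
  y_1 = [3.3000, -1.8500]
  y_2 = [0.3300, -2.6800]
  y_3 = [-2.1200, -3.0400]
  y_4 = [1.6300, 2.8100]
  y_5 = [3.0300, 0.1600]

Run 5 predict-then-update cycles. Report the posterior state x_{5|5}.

step 1: x^-=[-2.2039, -1.1806]  P^-=[0.7537 0.1751; 0.1751 0.6093]  S=[0.9377 0.2032; 0.2032 0.9719]  K=[0.7736 0.0960; 0.0152 0.6418]  nu=[5.4449, -0.4490]  x^+=[1.9653, -1.3858]  P^+=[0.1533 0.0030; 0.0030 0.2048]
step 2: x^-=[1.4868, -0.9386]  P^-=[0.3452 0.0545; 0.0545 0.3765]  S=[0.5407 0.0539; 0.0539 0.7109]  K=[0.6257 0.0778; 0.0125 0.5364]  nu=[-1.2037, -1.8901]  x^+=[0.5867, -1.9674]  P^+=[0.1240 0.0025; 0.0025 0.1712]
step 3: x^-=[0.3040, -1.6630]  P^-=[0.3251 0.0478; 0.0478 0.3490]  S=[0.5212 0.0466; 0.0466 0.6819]  K=[0.6124 0.0759; 0.0119 0.5181]  nu=[-2.5072, -1.4074]  x^+=[-1.3382, -2.4220]  P^+=[0.1214 0.0024; 0.0024 0.1654]
step 4: x^-=[-1.3153, -2.3563]  P^-=[0.3233 0.0469; 0.0469 0.3443]  S=[0.5195 0.0458; 0.0458 0.6770]  K=[0.6112 0.0757; 0.0118 0.5148]  nu=[2.8275, 5.2978]  x^+=[0.8140, 0.4044]  P^+=[0.1211 0.0023; 0.0023 0.1643]
step 5: x^-=[0.7038, 0.4820]  P^-=[0.3231 0.0468; 0.0468 0.3435]  S=[0.5193 0.0457; 0.0457 0.6761]  K=[0.6111 0.0757; 0.0118 0.5142]  nu=[2.3503, -0.3924]  x^+=[2.1103, 0.3079]  P^+=[0.1211 0.0023; 0.0023 0.1641]

x_post = [2.1103, 0.3079]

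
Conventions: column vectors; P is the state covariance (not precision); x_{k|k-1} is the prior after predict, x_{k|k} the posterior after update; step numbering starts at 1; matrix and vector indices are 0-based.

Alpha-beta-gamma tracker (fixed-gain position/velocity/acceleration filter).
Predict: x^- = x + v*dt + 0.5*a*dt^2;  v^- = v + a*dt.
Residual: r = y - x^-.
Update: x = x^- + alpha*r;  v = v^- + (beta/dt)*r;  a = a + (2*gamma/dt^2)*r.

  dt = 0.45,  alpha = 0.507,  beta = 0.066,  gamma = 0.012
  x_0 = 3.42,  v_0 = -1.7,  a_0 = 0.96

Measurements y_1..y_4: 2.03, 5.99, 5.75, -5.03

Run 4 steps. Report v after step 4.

v_post = -0.2865

step 1: x_pred=2.7522  r=-0.7222  x^+=2.3860  v^+=-1.3739  a^+=0.8744
step 2: x_pred=1.8563  r=4.1337  x^+=3.9521  v^+=-0.3742  a^+=1.3643
step 3: x_pred=3.9219  r=1.8281  x^+=4.8487  v^+=0.5079  a^+=1.5810
step 4: x_pred=5.2374  r=-10.2674  x^+=0.0318  v^+=-0.2865  a^+=0.3641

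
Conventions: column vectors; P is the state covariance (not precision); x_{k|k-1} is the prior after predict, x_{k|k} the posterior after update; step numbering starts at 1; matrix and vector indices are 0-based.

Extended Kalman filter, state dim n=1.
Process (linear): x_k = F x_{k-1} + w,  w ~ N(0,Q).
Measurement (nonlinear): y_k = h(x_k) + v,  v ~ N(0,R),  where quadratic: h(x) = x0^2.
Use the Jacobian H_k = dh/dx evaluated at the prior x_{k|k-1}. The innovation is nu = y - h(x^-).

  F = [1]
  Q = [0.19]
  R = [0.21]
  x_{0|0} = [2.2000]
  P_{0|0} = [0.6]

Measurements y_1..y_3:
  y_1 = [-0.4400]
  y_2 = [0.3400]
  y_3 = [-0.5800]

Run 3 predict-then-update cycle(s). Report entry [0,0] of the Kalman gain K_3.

step 1: x^-=[2.2000]  P^-=[0.7900]  H_jac=[4.4000]  S=[15.5044]  K=[0.2242]  nu=[-5.2800]  x^+=[1.0163]  P^+=[0.0107]
step 2: x^-=[1.0163]  P^-=[0.2007]  H_jac=[2.0325]  S=[1.0391]  K=[0.3926]  nu=[-0.6928]  x^+=[0.7443]  P^+=[0.0406]
step 3: x^-=[0.7443]  P^-=[0.2306]  H_jac=[1.4886]  S=[0.7209]  K=[0.4761]  nu=[-1.1340]  x^+=[0.2044]  P^+=[0.0672]

K[0,0] = 0.4761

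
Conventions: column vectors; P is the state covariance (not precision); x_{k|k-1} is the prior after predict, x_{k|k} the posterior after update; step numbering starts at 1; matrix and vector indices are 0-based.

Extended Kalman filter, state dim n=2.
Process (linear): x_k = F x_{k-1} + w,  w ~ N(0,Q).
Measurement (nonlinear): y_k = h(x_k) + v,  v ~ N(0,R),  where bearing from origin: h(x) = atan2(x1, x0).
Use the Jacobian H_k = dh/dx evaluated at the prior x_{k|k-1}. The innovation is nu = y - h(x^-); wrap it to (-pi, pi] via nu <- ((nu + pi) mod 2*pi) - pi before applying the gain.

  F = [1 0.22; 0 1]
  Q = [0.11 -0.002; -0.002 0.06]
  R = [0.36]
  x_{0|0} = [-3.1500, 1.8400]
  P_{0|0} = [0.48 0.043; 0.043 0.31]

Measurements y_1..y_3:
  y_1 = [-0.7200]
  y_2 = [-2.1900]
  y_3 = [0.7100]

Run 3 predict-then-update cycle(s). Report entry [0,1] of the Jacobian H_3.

H_jac[0,1] = -0.2656

step 1: x^-=[-2.7452, 1.8400]  P^-=[0.6239 0.1092; 0.1092 0.3700]  H_jac=[-0.1685 -0.2514]  S=[0.4103]  K=[-0.3231; -0.2715]  nu=[3.0121]  x^+=[-3.7183, 1.0223]  P^+=[0.5811 0.0732; 0.0732 0.3398]
step 2: x^-=[-3.4934, 1.0223]  P^-=[0.7398 0.1460; 0.1460 0.3998]  H_jac=[-0.0772 -0.2637]  S=[0.3981]  K=[-0.2400; -0.2930]  nu=[1.2363]  x^+=[-3.7901, 0.6600]  P^+=[0.7168 0.1180; 0.1180 0.3656]
step 3: x^-=[-3.6449, 0.6600]  P^-=[0.8964 0.1964; 0.1964 0.4256]  H_jac=[-0.0481 -0.2656]  S=[0.3971]  K=[-0.2399; -0.3085]  nu=[-2.2525]  x^+=[-3.1045, 1.3548]  P^+=[0.8735 0.1670; 0.1670 0.3878]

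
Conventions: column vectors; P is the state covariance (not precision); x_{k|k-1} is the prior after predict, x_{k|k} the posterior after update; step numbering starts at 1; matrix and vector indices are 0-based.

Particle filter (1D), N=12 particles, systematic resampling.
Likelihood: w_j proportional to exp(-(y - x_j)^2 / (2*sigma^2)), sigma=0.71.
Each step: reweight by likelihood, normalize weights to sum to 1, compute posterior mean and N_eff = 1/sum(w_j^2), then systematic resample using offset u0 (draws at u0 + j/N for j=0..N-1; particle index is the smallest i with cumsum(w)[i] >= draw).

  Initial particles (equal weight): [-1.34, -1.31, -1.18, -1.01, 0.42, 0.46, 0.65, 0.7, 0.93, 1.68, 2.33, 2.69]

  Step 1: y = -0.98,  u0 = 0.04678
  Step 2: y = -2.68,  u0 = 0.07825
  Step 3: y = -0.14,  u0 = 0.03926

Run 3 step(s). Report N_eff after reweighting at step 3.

N_eff = 11.2069

step 1: w=[0.2110, 0.2153, 0.2306, 0.2397, 0.0343, 0.0307, 0.0172, 0.0146, 0.0064, 0.0002, 0.0000, 0.0000]  mean=-1.0226  Neff=4.8984  idx=[0, 0, 1, 1, 1, 2, 2, 2, 3, 3, 3, 6]
step 2: w=[0.1282, 0.1282, 0.1183, 0.1183, 0.1183, 0.0817, 0.0817, 0.0817, 0.0479, 0.0479, 0.0479, 0.0000]  mean=-1.2427  Neff=9.8280  idx=[0, 1, 1, 2, 3, 4, 4, 5, 6, 7, 9, 10]
step 3: w=[0.0645, 0.0645, 0.0645, 0.0692, 0.0692, 0.0692, 0.0692, 0.0920, 0.0920, 0.0920, 0.1269, 0.1269]  mean=-1.2038  Neff=11.2069  idx=[0, 1, 3, 4, 5, 6, 7, 8, 9, 10, 10, 11]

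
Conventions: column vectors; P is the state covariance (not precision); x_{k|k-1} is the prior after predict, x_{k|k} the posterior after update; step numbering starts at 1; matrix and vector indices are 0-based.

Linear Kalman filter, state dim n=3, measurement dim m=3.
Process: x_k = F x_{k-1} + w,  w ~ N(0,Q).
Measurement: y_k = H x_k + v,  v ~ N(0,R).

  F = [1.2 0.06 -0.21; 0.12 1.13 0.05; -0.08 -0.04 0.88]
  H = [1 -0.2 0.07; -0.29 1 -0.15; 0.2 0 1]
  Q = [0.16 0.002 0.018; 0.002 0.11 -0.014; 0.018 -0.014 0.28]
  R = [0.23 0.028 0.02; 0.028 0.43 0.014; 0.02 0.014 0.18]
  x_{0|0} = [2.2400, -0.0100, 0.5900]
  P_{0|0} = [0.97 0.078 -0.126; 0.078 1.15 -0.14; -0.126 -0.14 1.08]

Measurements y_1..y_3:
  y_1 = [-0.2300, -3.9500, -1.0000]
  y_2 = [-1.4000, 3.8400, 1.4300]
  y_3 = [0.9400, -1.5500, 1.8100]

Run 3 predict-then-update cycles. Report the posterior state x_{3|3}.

step 1: x^-=[2.5635, 0.2870, 0.3404]  P^-=[1.6868 0.3431 -0.4253; 0.3431 1.5989 -0.1869; -0.4253 -0.1869 1.1525]  S=[1.7949 -0.3764 0.0304; -0.3764 2.0168 -0.2389; 0.0304 -0.2389 1.2298]  K=[0.9115 0.1209 -0.0706; 0.1716 0.7958 0.0542; -0.1967 -0.0517 0.8628]  nu=[-2.7599, -3.4425, -1.8531]  x^+=[-0.2378, -3.0266, -0.5375]  P^+=[0.2427 0.1407 -0.0413; 0.1407 0.3880 -0.0038; -0.0413 -0.0038 0.1589]
step 2: x^-=[-0.3540, -3.4755, -0.3329]  P^-=[0.5590 0.2529 -0.0876; 0.2529 0.6466 -0.0483; -0.0876 -0.0483 0.4122]  S=[0.7048 0.0099 0.0714; 0.0099 0.9930 -0.0499; 0.0714 -0.0499 0.5795]  K=[0.7152 0.0956 -0.0381; 0.1588 0.5847 0.0348; -0.1392 -0.0490 0.6940]  nu=[-1.7178, 7.1629, 1.8337]  x^+=[-0.9676, 0.5037, 0.8277]  P^+=[0.1908 0.1115 -0.0294; 0.1115 0.2880 -0.0047; -0.0294 -0.0047 0.1273]
step 3: x^-=[-1.3047, 0.4945, 0.7856]  P^-=[0.4723 0.1997 -0.0622; 0.1997 0.5102 -0.0415; -0.0622 -0.0415 0.3855]  S=[0.6372 0.0027 0.0787; 0.0027 0.8797 -0.0528; 0.0787 -0.0528 0.5595]  K=[0.6751 0.0781 -0.0299; 0.1433 0.5223 0.0264; -0.1260 -0.0512 0.6796]  nu=[2.2886, -2.3050, 1.2853]  x^+=[0.0219, -0.3474, 1.4888]  P^+=[0.1787 0.0999 -0.0265; 0.0999 0.2572 -0.0050; -0.0265 -0.0050 0.1244]

x_post = [0.0219, -0.3474, 1.4888]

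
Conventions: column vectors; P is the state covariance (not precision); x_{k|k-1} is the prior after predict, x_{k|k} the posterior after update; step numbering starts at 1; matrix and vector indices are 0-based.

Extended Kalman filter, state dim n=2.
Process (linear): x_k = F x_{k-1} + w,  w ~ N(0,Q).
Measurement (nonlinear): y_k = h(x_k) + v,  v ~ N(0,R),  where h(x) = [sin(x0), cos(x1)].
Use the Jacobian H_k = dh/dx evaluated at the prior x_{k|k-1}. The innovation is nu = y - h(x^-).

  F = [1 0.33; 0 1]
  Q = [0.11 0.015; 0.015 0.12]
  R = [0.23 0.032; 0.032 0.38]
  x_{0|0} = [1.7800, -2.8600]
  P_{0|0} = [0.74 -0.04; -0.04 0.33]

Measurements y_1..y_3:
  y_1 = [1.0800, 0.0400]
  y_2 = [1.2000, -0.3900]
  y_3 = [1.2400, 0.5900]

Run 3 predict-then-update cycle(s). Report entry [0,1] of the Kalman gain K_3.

K[0,1] = 0.0672

step 1: x^-=[0.8362, -2.8600]  P^-=[0.8595 0.0839; 0.0839 0.4500]  H_jac=[0.6703 0.0000; 0.0000 0.2779]  S=[0.6162 0.0476; 0.0476 0.4147]  K=[0.9390 -0.0516; 0.0686 0.2936]  nu=[0.3379, 1.0006]  x^+=[1.1018, -2.5430]  P^+=[0.3197 0.0375; 0.0375 0.4094]
step 2: x^-=[0.2626, -2.5430]  P^-=[0.4991 0.1877; 0.1877 0.5294]  H_jac=[0.9657 0.0000; 0.0000 0.5635]  S=[0.6955 0.1341; 0.1341 0.5481]  K=[0.6883 0.0245; 0.1633 0.5043]  nu=[0.9404, 0.4361]  x^+=[0.9206, -2.1695]  P^+=[0.1647 0.0556; 0.0556 0.3494]
step 3: x^-=[0.2047, -2.1695]  P^-=[0.3495 0.1859; 0.1859 0.4694]  H_jac=[0.9791 0.0000; 0.0000 0.8261]  S=[0.5651 0.1824; 0.1824 0.7003]  K=[0.5839 0.0672; 0.1566 0.5129]  nu=[1.0367, 1.1536]  x^+=[0.8876, -1.4155]  P^+=[0.1394 0.0535; 0.0535 0.2420]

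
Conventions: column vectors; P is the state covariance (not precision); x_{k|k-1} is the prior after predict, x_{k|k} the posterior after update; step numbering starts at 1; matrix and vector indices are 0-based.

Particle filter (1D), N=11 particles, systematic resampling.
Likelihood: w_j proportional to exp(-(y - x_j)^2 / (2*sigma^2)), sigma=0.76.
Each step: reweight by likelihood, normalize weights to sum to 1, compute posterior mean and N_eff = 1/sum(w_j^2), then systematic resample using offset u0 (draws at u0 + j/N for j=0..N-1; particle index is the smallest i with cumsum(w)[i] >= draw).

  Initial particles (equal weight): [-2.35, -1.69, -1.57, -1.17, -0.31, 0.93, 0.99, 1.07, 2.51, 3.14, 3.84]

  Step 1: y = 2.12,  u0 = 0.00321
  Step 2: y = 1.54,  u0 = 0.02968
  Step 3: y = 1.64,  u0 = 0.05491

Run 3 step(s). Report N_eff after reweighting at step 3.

N_eff = 10.7558

step 1: w=[0.0000, 0.0000, 0.0000, 0.0000, 0.0025, 0.1235, 0.1394, 0.1621, 0.3690, 0.1710, 0.0325]  mean=2.0133  Neff=4.3979  idx=[5, 5, 6, 7, 7, 8, 8, 8, 8, 9, 9]
step 2: w=[0.1236, 0.1236, 0.1313, 0.1409, 0.1409, 0.0756, 0.0756, 0.0756, 0.0756, 0.0186, 0.0186]  mean=1.5372  Neff=9.0018  idx=[0, 0, 1, 2, 3, 3, 4, 5, 6, 7, 8]
step 3: w=[0.0927, 0.0927, 0.0927, 0.0995, 0.1082, 0.1082, 0.1082, 0.0745, 0.0745, 0.0745, 0.0745]  mean=1.4520  Neff=10.7558  idx=[0, 1, 2, 3, 4, 5, 6, 6, 8, 9, 10]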